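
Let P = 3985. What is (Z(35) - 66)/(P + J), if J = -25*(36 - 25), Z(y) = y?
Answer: -31/3710 ≈ -0.0083558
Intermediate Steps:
J = -275 (J = -25*11 = -275)
(Z(35) - 66)/(P + J) = (35 - 66)/(3985 - 275) = -31/3710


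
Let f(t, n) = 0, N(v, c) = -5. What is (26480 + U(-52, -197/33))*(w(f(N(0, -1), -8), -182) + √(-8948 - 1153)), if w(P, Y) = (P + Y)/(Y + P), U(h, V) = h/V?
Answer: 5218276/197 + 5218276*I*√10101/197 ≈ 26489.0 + 2.6622e+6*I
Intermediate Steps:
w(P, Y) = 1 (w(P, Y) = (P + Y)/(P + Y) = 1)
(26480 + U(-52, -197/33))*(w(f(N(0, -1), -8), -182) + √(-8948 - 1153)) = (26480 - 52/((-197/33)))*(1 + √(-8948 - 1153)) = (26480 - 52/((-197*1/33)))*(1 + √(-10101)) = (26480 - 52/(-197/33))*(1 + I*√10101) = (26480 - 52*(-33/197))*(1 + I*√10101) = (26480 + 1716/197)*(1 + I*√10101) = 5218276*(1 + I*√10101)/197 = 5218276/197 + 5218276*I*√10101/197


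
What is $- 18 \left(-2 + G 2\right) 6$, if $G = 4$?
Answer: $-648$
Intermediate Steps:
$- 18 \left(-2 + G 2\right) 6 = - 18 \left(-2 + 4 \cdot 2\right) 6 = - 18 \left(-2 + 8\right) 6 = \left(-18\right) 6 \cdot 6 = \left(-108\right) 6 = -648$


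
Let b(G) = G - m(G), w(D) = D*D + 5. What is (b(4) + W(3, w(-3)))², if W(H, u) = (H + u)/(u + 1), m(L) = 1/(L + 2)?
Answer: 22201/900 ≈ 24.668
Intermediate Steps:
m(L) = 1/(2 + L)
w(D) = 5 + D² (w(D) = D² + 5 = 5 + D²)
W(H, u) = (H + u)/(1 + u)
b(G) = G - 1/(2 + G)
(b(4) + W(3, w(-3)))² = ((-1 + 4*(2 + 4))/(2 + 4) + (3 + (5 + (-3)²))/(1 + (5 + (-3)²)))² = ((-1 + 4*6)/6 + (3 + (5 + 9))/(1 + (5 + 9)))² = ((-1 + 24)/6 + (3 + 14)/(1 + 14))² = ((⅙)*23 + 17/15)² = (23/6 + (1/15)*17)² = (23/6 + 17/15)² = (149/30)² = 22201/900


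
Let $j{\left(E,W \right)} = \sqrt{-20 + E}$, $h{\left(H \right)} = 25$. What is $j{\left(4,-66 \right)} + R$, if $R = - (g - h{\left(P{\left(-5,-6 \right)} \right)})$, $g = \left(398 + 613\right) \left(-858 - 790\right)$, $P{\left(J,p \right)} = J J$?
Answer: $1666153 + 4 i \approx 1.6662 \cdot 10^{6} + 4.0 i$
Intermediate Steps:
$P{\left(J,p \right)} = J^{2}$
$g = -1666128$ ($g = 1011 \left(-1648\right) = -1666128$)
$R = 1666153$ ($R = - (-1666128 - 25) = \left(-1\right) \left(-1666153\right) = 1666153$)
$j{\left(4,-66 \right)} + R = \sqrt{-20 + 4} + 1666153 = \sqrt{-16} + 1666153 = 4 i + 1666153 = 1666153 + 4 i$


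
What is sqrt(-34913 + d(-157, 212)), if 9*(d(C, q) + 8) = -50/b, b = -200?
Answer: I*sqrt(1257155)/6 ≈ 186.87*I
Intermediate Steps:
d(C, q) = -287/36 (d(C, q) = -8 + (-50/(-200))/9 = -8 + (-50*(-1/200))/9 = -8 + (1/9)*(1/4) = -8 + 1/36 = -287/36)
sqrt(-34913 + d(-157, 212)) = sqrt(-34913 - 287/36) = sqrt(-1257155/36) = I*sqrt(1257155)/6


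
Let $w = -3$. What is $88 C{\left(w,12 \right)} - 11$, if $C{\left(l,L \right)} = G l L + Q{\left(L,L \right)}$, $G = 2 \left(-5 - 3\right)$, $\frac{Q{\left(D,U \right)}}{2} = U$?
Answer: $52789$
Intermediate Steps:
$Q{\left(D,U \right)} = 2 U$
$G = -16$ ($G = 2 \left(-8\right) = -16$)
$C{\left(l,L \right)} = 2 L - 16 L l$ ($C{\left(l,L \right)} = - 16 l L + 2 L = - 16 L l + 2 L = 2 L - 16 L l$)
$88 C{\left(w,12 \right)} - 11 = 88 \cdot 2 \cdot 12 \left(1 - -24\right) - 11 = 88 \cdot 2 \cdot 12 \left(1 + 24\right) - 11 = 88 \cdot 2 \cdot 12 \cdot 25 - 11 = 88 \cdot 600 - 11 = 52800 - 11 = 52789$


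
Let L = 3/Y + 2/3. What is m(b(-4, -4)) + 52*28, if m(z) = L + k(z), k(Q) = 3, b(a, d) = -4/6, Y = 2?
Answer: 8767/6 ≈ 1461.2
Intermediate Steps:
L = 13/6 (L = 3/2 + 2/3 = 3*(½) + 2*(⅓) = 3/2 + ⅔ = 13/6 ≈ 2.1667)
b(a, d) = -⅔ (b(a, d) = -4*⅙ = -⅔)
m(z) = 31/6 (m(z) = 13/6 + 3 = 31/6)
m(b(-4, -4)) + 52*28 = 31/6 + 52*28 = 31/6 + 1456 = 8767/6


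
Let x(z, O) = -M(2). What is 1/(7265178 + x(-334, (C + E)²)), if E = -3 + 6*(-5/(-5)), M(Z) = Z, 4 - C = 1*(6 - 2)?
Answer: 1/7265176 ≈ 1.3764e-7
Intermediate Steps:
C = 0 (C = 4 - (6 - 2) = 4 - 4 = 0)
E = 3 (E = -3 + 6*(-5*(-⅕)) = -3 + 6*1 = -3 + 6 = 3)
x(z, O) = -2 (x(z, O) = -1*2 = -2)
1/(7265178 + x(-334, (C + E)²)) = 1/(7265178 - 2) = 1/7265176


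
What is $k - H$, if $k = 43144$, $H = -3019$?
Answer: $46163$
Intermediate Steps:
$k - H = 43144 - -3019 = 43144 + 3019 = 46163$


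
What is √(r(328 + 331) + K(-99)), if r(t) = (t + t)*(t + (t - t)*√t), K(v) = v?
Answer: √868463 ≈ 931.91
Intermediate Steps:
r(t) = 2*t² (r(t) = (2*t)*(t + 0*√t) = (2*t)*(t + 0) = (2*t)*t = 2*t²)
√(r(328 + 331) + K(-99)) = √(2*(328 + 331)² - 99) = √(2*659² - 99) = √(2*434281 - 99) = √(868562 - 99) = √868463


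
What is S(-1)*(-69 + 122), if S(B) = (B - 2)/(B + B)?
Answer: 159/2 ≈ 79.500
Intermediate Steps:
S(B) = (-2 + B)/(2*B) (S(B) = (-2 + B)/((2*B)) = (-2 + B)*(1/(2*B)) = (-2 + B)/(2*B))
S(-1)*(-69 + 122) = ((½)*(-2 - 1)/(-1))*(-69 + 122) = ((½)*(-1)*(-3))*53 = (3/2)*53 = 159/2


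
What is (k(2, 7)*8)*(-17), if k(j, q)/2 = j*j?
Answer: -1088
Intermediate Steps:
k(j, q) = 2*j² (k(j, q) = 2*(j*j) = 2*j²)
(k(2, 7)*8)*(-17) = ((2*2²)*8)*(-17) = ((2*4)*8)*(-17) = (8*8)*(-17) = 64*(-17) = -1088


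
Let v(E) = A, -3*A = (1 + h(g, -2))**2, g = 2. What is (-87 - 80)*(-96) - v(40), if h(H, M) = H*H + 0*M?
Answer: 48121/3 ≈ 16040.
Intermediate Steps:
h(H, M) = H**2 (h(H, M) = H**2 + 0 = H**2)
A = -25/3 (A = -(1 + 2**2)**2/3 = -(1 + 4)**2/3 = -1/3*5**2 = -1/3*25 = -25/3 ≈ -8.3333)
v(E) = -25/3
(-87 - 80)*(-96) - v(40) = (-87 - 80)*(-96) - 1*(-25/3) = -167*(-96) + 25/3 = 16032 + 25/3 = 48121/3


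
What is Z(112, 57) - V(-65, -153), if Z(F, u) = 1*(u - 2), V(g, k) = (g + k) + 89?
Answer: 184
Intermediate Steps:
V(g, k) = 89 + g + k
Z(F, u) = -2 + u (Z(F, u) = 1*(-2 + u) = -2 + u)
Z(112, 57) - V(-65, -153) = (-2 + 57) - (89 - 65 - 153) = 55 - 1*(-129) = 55 + 129 = 184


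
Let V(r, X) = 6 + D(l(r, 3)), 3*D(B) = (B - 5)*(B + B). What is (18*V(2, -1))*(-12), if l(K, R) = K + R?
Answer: -1296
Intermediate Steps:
D(B) = 2*B*(-5 + B)/3 (D(B) = ((B - 5)*(B + B))/3 = ((-5 + B)*(2*B))/3 = (2*B*(-5 + B))/3 = 2*B*(-5 + B)/3)
V(r, X) = 6 + 2*(-2 + r)*(3 + r)/3 (V(r, X) = 6 + 2*(r + 3)*(-5 + (r + 3))/3 = 6 + 2*(3 + r)*(-5 + (3 + r))/3 = 6 + 2*(3 + r)*(-2 + r)/3 = 6 + 2*(-2 + r)*(3 + r)/3)
(18*V(2, -1))*(-12) = (18*(6 + 2*(-2 + 2)*(3 + 2)/3))*(-12) = (18*(6 + (⅔)*0*5))*(-12) = (18*(6 + 0))*(-12) = (18*6)*(-12) = 108*(-12) = -1296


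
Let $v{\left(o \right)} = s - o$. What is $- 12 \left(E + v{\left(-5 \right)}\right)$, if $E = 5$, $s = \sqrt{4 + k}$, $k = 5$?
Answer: $-156$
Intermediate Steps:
$s = 3$ ($s = \sqrt{4 + 5} = \sqrt{9} = 3$)
$v{\left(o \right)} = 3 - o$
$- 12 \left(E + v{\left(-5 \right)}\right) = - 12 \left(5 + \left(3 - -5\right)\right) = - 12 \left(5 + \left(3 + 5\right)\right) = - 12 \left(5 + 8\right) = \left(-12\right) 13 = -156$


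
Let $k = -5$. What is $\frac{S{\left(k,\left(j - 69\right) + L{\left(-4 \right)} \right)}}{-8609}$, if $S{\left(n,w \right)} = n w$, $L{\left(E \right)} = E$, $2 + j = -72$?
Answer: $- \frac{735}{8609} \approx -0.085376$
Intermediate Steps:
$j = -74$ ($j = -2 - 72 = -74$)
$\frac{S{\left(k,\left(j - 69\right) + L{\left(-4 \right)} \right)}}{-8609} = \frac{\left(-5\right) \left(\left(-74 - 69\right) - 4\right)}{-8609} = - 5 \left(-143 - 4\right) \left(- \frac{1}{8609}\right) = \left(-5\right) \left(-147\right) \left(- \frac{1}{8609}\right) = 735 \left(- \frac{1}{8609}\right) = - \frac{735}{8609}$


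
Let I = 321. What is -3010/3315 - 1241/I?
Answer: -338675/70941 ≈ -4.7740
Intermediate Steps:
-3010/3315 - 1241/I = -3010/3315 - 1241/321 = -3010*1/3315 - 1241*1/321 = -602/663 - 1241/321 = -338675/70941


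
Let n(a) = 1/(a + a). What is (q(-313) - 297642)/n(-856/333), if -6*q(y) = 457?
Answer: 1529080504/999 ≈ 1.5306e+6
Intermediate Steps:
n(a) = 1/(2*a)
q(y) = -457/6 (q(y) = -⅙*457 = -457/6)
(q(-313) - 297642)/n(-856/333) = (-457/6 - 297642)/((1/(2*((-856/333))))) = -1786309/(6*(1/(2*((-856*1/333))))) = -1786309/(6*(1/(2*(-856/333)))) = -1786309/(6*((½)*(-333/856))) = -1786309/(6*(-333/1712)) = -1786309/6*(-1712/333) = 1529080504/999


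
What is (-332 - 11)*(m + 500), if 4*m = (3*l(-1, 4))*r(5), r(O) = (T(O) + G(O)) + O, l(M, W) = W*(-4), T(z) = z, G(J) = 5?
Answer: -109760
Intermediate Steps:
l(M, W) = -4*W
r(O) = 5 + 2*O (r(O) = (O + 5) + O = (5 + O) + O = 5 + 2*O)
m = -180 (m = ((3*(-4*4))*(5 + 2*5))/4 = ((3*(-16))*(5 + 10))/4 = (-48*15)/4 = (1/4)*(-720) = -180)
(-332 - 11)*(m + 500) = (-332 - 11)*(-180 + 500) = -343*320 = -109760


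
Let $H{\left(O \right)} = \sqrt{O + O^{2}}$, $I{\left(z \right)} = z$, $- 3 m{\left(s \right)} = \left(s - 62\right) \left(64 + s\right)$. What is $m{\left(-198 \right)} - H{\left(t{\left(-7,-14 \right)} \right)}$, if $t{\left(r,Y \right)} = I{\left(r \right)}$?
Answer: $- \frac{34840}{3} - \sqrt{42} \approx -11620.0$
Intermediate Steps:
$m{\left(s \right)} = - \frac{\left(-62 + s\right) \left(64 + s\right)}{3}$ ($m{\left(s \right)} = - \frac{\left(s - 62\right) \left(64 + s\right)}{3} = - \frac{\left(-62 + s\right) \left(64 + s\right)}{3}$)
$t{\left(r,Y \right)} = r$
$m{\left(-198 \right)} - H{\left(t{\left(-7,-14 \right)} \right)} = \left(\frac{3968}{3} - -132 - \frac{\left(-198\right)^{2}}{3}\right) - \sqrt{- 7 \left(1 - 7\right)} = \left(\frac{3968}{3} + 132 - 13068\right) - \sqrt{\left(-7\right) \left(-6\right)} = \left(\frac{3968}{3} + 132 - 13068\right) - \sqrt{42} = - \frac{34840}{3} - \sqrt{42}$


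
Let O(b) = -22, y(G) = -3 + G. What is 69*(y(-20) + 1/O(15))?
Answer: -34983/22 ≈ -1590.1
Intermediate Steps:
69*(y(-20) + 1/O(15)) = 69*((-3 - 20) + 1/(-22)) = 69*(-23 - 1/22) = 69*(-507/22) = -34983/22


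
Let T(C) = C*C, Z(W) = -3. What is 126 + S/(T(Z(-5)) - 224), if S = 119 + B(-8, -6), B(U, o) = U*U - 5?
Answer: 26912/215 ≈ 125.17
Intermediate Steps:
B(U, o) = -5 + U² (B(U, o) = U² - 5 = -5 + U²)
T(C) = C²
S = 178 (S = 119 + (-5 + (-8)²) = 119 + (-5 + 64) = 119 + 59 = 178)
126 + S/(T(Z(-5)) - 224) = 126 + 178/((-3)² - 224) = 126 + 178/(9 - 224) = 126 + 178/(-215) = 126 - 1/215*178 = 126 - 178/215 = 26912/215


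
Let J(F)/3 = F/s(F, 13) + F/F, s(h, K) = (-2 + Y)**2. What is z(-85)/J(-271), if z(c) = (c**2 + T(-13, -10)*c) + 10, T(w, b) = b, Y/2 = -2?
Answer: -19404/47 ≈ -412.85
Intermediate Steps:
Y = -4 (Y = 2*(-2) = -4)
s(h, K) = 36 (s(h, K) = (-2 - 4)**2 = (-6)**2 = 36)
J(F) = 3 + F/12 (J(F) = 3*(F/36 + F/F) = 3*(F*(1/36) + 1) = 3*(F/36 + 1) = 3*(1 + F/36) = 3 + F/12)
z(c) = 10 + c**2 - 10*c (z(c) = (c**2 - 10*c) + 10 = 10 + c**2 - 10*c)
z(-85)/J(-271) = (10 + (-85)**2 - 10*(-85))/(3 + (1/12)*(-271)) = (10 + 7225 + 850)/(3 - 271/12) = 8085/(-235/12) = 8085*(-12/235) = -19404/47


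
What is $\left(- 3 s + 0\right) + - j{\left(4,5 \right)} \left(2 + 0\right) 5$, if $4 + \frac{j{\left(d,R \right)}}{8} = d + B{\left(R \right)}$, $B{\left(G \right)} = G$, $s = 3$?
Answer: $-409$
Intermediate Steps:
$j{\left(d,R \right)} = -32 + 8 R + 8 d$ ($j{\left(d,R \right)} = -32 + 8 \left(d + R\right) = -32 + 8 \left(R + d\right) = -32 + \left(8 R + 8 d\right) = -32 + 8 R + 8 d$)
$\left(- 3 s + 0\right) + - j{\left(4,5 \right)} \left(2 + 0\right) 5 = \left(\left(-3\right) 3 + 0\right) + - (-32 + 8 \cdot 5 + 8 \cdot 4) \left(2 + 0\right) 5 = \left(-9 + 0\right) + - (-32 + 40 + 32) 2 \cdot 5 = -9 + \left(-1\right) 40 \cdot 10 = -9 - 400 = -409$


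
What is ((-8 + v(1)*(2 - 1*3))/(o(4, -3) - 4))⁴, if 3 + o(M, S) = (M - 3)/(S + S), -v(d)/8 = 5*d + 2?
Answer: 6879707136/3418801 ≈ 2012.3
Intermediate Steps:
v(d) = -16 - 40*d (v(d) = -8*(5*d + 2) = -8*(2 + 5*d) = -16 - 40*d)
o(M, S) = -3 + (-3 + M)/(2*S) (o(M, S) = -3 + (M - 3)/(S + S) = -3 + (-3 + M)/((2*S)) = -3 + (-3 + M)*(1/(2*S)) = -3 + (-3 + M)/(2*S))
((-8 + v(1)*(2 - 1*3))/(o(4, -3) - 4))⁴ = ((-8 + (-16 - 40*1)*(2 - 1*3))/((½)*(-3 + 4 - 6*(-3))/(-3) - 4))⁴ = ((-8 + (-16 - 40)*(2 - 3))/((½)*(-⅓)*(-3 + 4 + 18) - 4))⁴ = ((-8 - 56*(-1))/((½)*(-⅓)*19 - 4))⁴ = ((-8 + 56)/(-19/6 - 4))⁴ = (48/(-43/6))⁴ = (48*(-6/43))⁴ = (-288/43)⁴ = 6879707136/3418801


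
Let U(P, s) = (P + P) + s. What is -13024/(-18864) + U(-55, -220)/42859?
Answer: 34498156/50530761 ≈ 0.68272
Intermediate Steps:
U(P, s) = s + 2*P (U(P, s) = 2*P + s = s + 2*P)
-13024/(-18864) + U(-55, -220)/42859 = -13024/(-18864) + (-220 + 2*(-55))/42859 = -13024*(-1/18864) + (-220 - 110)*(1/42859) = 814/1179 - 330*1/42859 = 814/1179 - 330/42859 = 34498156/50530761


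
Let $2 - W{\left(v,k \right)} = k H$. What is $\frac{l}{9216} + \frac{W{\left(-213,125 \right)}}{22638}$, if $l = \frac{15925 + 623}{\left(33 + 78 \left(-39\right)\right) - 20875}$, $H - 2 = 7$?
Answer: $- \frac{163732603}{3295609856} \approx -0.049682$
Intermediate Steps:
$H = 9$ ($H = 2 + 7 = 9$)
$W{\left(v,k \right)} = 2 - 9 k$ ($W{\left(v,k \right)} = 2 - k 9 = 2 - 9 k$)
$l = - \frac{591}{853}$ ($l = \frac{16548}{\left(33 - 3042\right) - 20875} = \frac{16548}{-3009 - 20875} = \frac{16548}{-23884} = 16548 \left(- \frac{1}{23884}\right) = - \frac{591}{853} \approx -0.69285$)
$\frac{l}{9216} + \frac{W{\left(-213,125 \right)}}{22638} = - \frac{591}{853 \cdot 9216} + \frac{2 - 1125}{22638} = \left(- \frac{591}{853}\right) \frac{1}{9216} + \left(2 - 1125\right) \frac{1}{22638} = - \frac{197}{2620416} - \frac{1123}{22638} = - \frac{163732603}{3295609856}$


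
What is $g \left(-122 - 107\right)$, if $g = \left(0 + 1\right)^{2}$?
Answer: $-229$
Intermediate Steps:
$g = 1$ ($g = 1^{2} = 1$)
$g \left(-122 - 107\right) = 1 \left(-122 - 107\right) = 1 \left(-229\right) = -229$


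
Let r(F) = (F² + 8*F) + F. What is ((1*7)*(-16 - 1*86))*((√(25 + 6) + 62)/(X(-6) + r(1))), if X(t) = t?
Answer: -11067 - 357*√31/2 ≈ -12061.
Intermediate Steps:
r(F) = F² + 9*F
((1*7)*(-16 - 1*86))*((√(25 + 6) + 62)/(X(-6) + r(1))) = ((1*7)*(-16 - 1*86))*((√(25 + 6) + 62)/(-6 + 1*(9 + 1))) = (7*(-16 - 86))*((√31 + 62)/(-6 + 1*10)) = (7*(-102))*((62 + √31)/(-6 + 10)) = -714*(62 + √31)/4 = -714*(31/2 + √31/4) = -11067 - 357*√31/2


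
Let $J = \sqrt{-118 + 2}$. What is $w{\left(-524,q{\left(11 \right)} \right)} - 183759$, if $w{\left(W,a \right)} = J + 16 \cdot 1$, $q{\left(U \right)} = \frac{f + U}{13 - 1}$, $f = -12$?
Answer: $-183743 + 2 i \sqrt{29} \approx -1.8374 \cdot 10^{5} + 10.77 i$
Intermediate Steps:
$q{\left(U \right)} = -1 + \frac{U}{12}$ ($q{\left(U \right)} = \frac{-12 + U}{13 - 1} = \frac{-12 + U}{12} = \left(-12 + U\right) \frac{1}{12} = -1 + \frac{U}{12}$)
$J = 2 i \sqrt{29}$ ($J = \sqrt{-116} = 2 i \sqrt{29} \approx 10.77 i$)
$w{\left(W,a \right)} = 16 + 2 i \sqrt{29}$ ($w{\left(W,a \right)} = 2 i \sqrt{29} + 16 \cdot 1 = 2 i \sqrt{29} + 16 = 16 + 2 i \sqrt{29}$)
$w{\left(-524,q{\left(11 \right)} \right)} - 183759 = \left(16 + 2 i \sqrt{29}\right) - 183759 = -183743 + 2 i \sqrt{29}$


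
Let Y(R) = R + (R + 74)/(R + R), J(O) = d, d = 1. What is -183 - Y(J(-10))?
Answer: -443/2 ≈ -221.50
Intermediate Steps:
J(O) = 1
Y(R) = R + (74 + R)/(2*R) (Y(R) = R + (74 + R)/((2*R)) = R + (74 + R)*(1/(2*R)) = R + (74 + R)/(2*R))
-183 - Y(J(-10)) = -183 - (1/2 + 1 + 37/1) = -183 - (1/2 + 1 + 37*1) = -183 - (1/2 + 1 + 37) = -183 - 1*77/2 = -183 - 77/2 = -443/2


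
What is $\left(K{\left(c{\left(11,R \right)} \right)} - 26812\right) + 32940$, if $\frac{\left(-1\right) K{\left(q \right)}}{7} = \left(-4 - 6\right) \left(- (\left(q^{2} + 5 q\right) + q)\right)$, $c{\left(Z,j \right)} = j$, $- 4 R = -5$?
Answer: $\frac{43949}{8} \approx 5493.6$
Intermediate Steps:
$R = \frac{5}{4}$ ($R = \left(- \frac{1}{4}\right) \left(-5\right) = \frac{5}{4} \approx 1.25$)
$K{\left(q \right)} = - 420 q - 70 q^{2}$ ($K{\left(q \right)} = - 7 \left(-4 - 6\right) \left(- (\left(q^{2} + 5 q\right) + q)\right) = - 7 \left(- 10 \left(- (q^{2} + 6 q)\right)\right) = - 7 \left(- 10 \left(- q^{2} - 6 q\right)\right) = - 7 \left(10 q^{2} + 60 q\right) = - 420 q - 70 q^{2}$)
$\left(K{\left(c{\left(11,R \right)} \right)} - 26812\right) + 32940 = \left(\left(-70\right) \frac{5}{4} \left(6 + \frac{5}{4}\right) - 26812\right) + 32940 = \left(\left(-70\right) \frac{5}{4} \cdot \frac{29}{4} - 26812\right) + 32940 = \left(- \frac{5075}{8} - 26812\right) + 32940 = - \frac{219571}{8} + 32940 = \frac{43949}{8}$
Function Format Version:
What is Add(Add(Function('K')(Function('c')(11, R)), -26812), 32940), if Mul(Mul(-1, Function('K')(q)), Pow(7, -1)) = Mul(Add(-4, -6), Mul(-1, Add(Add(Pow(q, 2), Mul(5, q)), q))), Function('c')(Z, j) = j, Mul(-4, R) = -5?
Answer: Rational(43949, 8) ≈ 5493.6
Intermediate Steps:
R = Rational(5, 4) (R = Mul(Rational(-1, 4), -5) = Rational(5, 4) ≈ 1.2500)
Function('K')(q) = Add(Mul(-420, q), Mul(-70, Pow(q, 2))) (Function('K')(q) = Mul(-7, Mul(Add(-4, -6), Mul(-1, Add(Add(Pow(q, 2), Mul(5, q)), q)))) = Mul(-7, Mul(-10, Mul(-1, Add(Pow(q, 2), Mul(6, q))))) = Mul(-7, Mul(-10, Add(Mul(-1, Pow(q, 2)), Mul(-6, q)))) = Mul(-7, Add(Mul(10, Pow(q, 2)), Mul(60, q))) = Add(Mul(-420, q), Mul(-70, Pow(q, 2))))
Add(Add(Function('K')(Function('c')(11, R)), -26812), 32940) = Add(Add(Mul(-70, Rational(5, 4), Add(6, Rational(5, 4))), -26812), 32940) = Add(Add(Mul(-70, Rational(5, 4), Rational(29, 4)), -26812), 32940) = Add(Add(Rational(-5075, 8), -26812), 32940) = Add(Rational(-219571, 8), 32940) = Rational(43949, 8)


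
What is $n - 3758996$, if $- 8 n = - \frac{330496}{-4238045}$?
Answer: $- \frac{15930794244132}{4238045} \approx -3.759 \cdot 10^{6}$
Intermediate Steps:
$n = - \frac{41312}{4238045}$ ($n = - \frac{\left(-330496\right) \frac{1}{-4238045}}{8} = - \frac{\left(-330496\right) \left(- \frac{1}{4238045}\right)}{8} = \left(- \frac{1}{8}\right) \frac{330496}{4238045} = - \frac{41312}{4238045} \approx -0.0097479$)
$n - 3758996 = - \frac{41312}{4238045} - 3758996 = - \frac{15930794244132}{4238045}$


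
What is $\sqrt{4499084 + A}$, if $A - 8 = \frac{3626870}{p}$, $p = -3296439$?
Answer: $\frac{\sqrt{5432157401815054378}}{1098813} \approx 2121.1$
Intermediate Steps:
$A = \frac{22744642}{3296439}$ ($A = 8 + \frac{3626870}{-3296439} = 8 + 3626870 \left(- \frac{1}{3296439}\right) = 8 - \frac{3626870}{3296439} = \frac{22744642}{3296439} \approx 6.8998$)
$\sqrt{4499084 + A} = \sqrt{4499084 + \frac{22744642}{3296439}} = \sqrt{\frac{14830978706518}{3296439}} = \frac{\sqrt{5432157401815054378}}{1098813}$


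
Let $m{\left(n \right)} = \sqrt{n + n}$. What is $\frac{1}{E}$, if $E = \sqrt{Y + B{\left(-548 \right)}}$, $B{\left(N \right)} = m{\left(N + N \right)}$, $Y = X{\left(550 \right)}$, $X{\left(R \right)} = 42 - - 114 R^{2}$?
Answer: $\frac{\sqrt{2}}{2 \sqrt{17242521 + 2 i \sqrt{137}}} \approx 0.00017029 - 1.156 \cdot 10^{-10} i$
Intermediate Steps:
$X{\left(R \right)} = 42 + 114 R^{2}$
$Y = 34485042$ ($Y = 42 + 114 \cdot 550^{2} = 42 + 114 \cdot 302500 = 42 + 34485000 = 34485042$)
$m{\left(n \right)} = \sqrt{2} \sqrt{n}$ ($m{\left(n \right)} = \sqrt{2 n} = \sqrt{2} \sqrt{n}$)
$B{\left(N \right)} = 2 \sqrt{N}$ ($B{\left(N \right)} = \sqrt{2} \sqrt{N + N} = \sqrt{2} \sqrt{2 N} = \sqrt{2} \sqrt{2} \sqrt{N} = 2 \sqrt{N}$)
$E = \sqrt{34485042 + 4 i \sqrt{137}}$ ($E = \sqrt{34485042 + 2 \sqrt{-548}} = \sqrt{34485042 + 2 \cdot 2 i \sqrt{137}} = \sqrt{34485042 + 4 i \sqrt{137}} \approx 5872.4 + 0.004 i$)
$\frac{1}{E} = \frac{1}{\sqrt{34485042 + 4 i \sqrt{137}}}$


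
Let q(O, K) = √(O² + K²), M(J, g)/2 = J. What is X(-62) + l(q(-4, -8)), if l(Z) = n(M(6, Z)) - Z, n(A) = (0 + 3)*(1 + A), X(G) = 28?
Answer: 67 - 4*√5 ≈ 58.056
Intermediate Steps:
M(J, g) = 2*J
q(O, K) = √(K² + O²)
n(A) = 3 + 3*A (n(A) = 3*(1 + A) = 3 + 3*A)
l(Z) = 39 - Z (l(Z) = (3 + 3*(2*6)) - Z = (3 + 3*12) - Z = (3 + 36) - Z = 39 - Z)
X(-62) + l(q(-4, -8)) = 28 + (39 - √((-8)² + (-4)²)) = 28 + (39 - √(64 + 16)) = 28 + (39 - √80) = 28 + (39 - 4*√5) = 67 - 4*√5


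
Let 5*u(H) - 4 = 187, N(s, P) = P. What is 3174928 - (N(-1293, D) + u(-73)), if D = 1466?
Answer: 15867119/5 ≈ 3.1734e+6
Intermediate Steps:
u(H) = 191/5 (u(H) = 4/5 + (1/5)*187 = 4/5 + 187/5 = 191/5)
3174928 - (N(-1293, D) + u(-73)) = 3174928 - (1466 + 191/5) = 3174928 - 1*7521/5 = 3174928 - 7521/5 = 15867119/5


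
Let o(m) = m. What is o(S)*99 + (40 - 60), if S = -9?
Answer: -911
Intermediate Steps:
o(S)*99 + (40 - 60) = -9*99 + (40 - 60) = -891 - 20 = -911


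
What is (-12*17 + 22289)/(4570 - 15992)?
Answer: -22085/11422 ≈ -1.9335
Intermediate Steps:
(-12*17 + 22289)/(4570 - 15992) = (-204 + 22289)/(-11422) = 22085*(-1/11422) = -22085/11422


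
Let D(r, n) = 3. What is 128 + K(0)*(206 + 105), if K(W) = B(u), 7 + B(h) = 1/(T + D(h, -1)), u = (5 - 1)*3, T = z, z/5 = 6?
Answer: -67306/33 ≈ -2039.6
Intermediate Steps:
z = 30 (z = 5*6 = 30)
T = 30
u = 12 (u = 4*3 = 12)
B(h) = -230/33 (B(h) = -7 + 1/(30 + 3) = -7 + 1/33 = -230/33)
K(W) = -230/33
128 + K(0)*(206 + 105) = 128 - 230*(206 + 105)/33 = 128 - 230/33*311 = 128 - 71530/33 = -67306/33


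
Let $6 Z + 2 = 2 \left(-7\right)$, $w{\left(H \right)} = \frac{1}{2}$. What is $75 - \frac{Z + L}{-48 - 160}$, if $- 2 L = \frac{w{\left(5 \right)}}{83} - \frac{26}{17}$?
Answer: $\frac{264106945}{3521856} \approx 74.991$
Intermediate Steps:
$w{\left(H \right)} = \frac{1}{2}$
$L = \frac{4299}{5644}$ ($L = - \frac{\frac{1}{2 \cdot 83} - \frac{26}{17}}{2} = - \frac{\frac{1}{2} \cdot \frac{1}{83} - \frac{26}{17}}{2} = - \frac{\frac{1}{166} - \frac{26}{17}}{2} = \left(- \frac{1}{2}\right) \left(- \frac{4299}{2822}\right) = \frac{4299}{5644} \approx 0.76169$)
$Z = - \frac{8}{3}$ ($Z = - \frac{1}{3} + \frac{2 \left(-7\right)}{6} = - \frac{1}{3} + \frac{1}{6} \left(-14\right) = - \frac{1}{3} - \frac{7}{3} = - \frac{8}{3} \approx -2.6667$)
$75 - \frac{Z + L}{-48 - 160} = 75 - \frac{- \frac{8}{3} + \frac{4299}{5644}}{-48 - 160} = 75 - - \frac{32255}{16932 \left(-208\right)} = 75 - \left(- \frac{32255}{16932}\right) \left(- \frac{1}{208}\right) = 75 - \frac{32255}{3521856} = \frac{264106945}{3521856}$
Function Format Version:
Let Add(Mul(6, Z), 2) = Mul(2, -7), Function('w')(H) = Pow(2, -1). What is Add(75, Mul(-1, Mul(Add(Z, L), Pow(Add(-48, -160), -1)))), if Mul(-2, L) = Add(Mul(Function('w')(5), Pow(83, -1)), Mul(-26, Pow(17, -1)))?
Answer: Rational(264106945, 3521856) ≈ 74.991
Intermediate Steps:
Function('w')(H) = Rational(1, 2)
L = Rational(4299, 5644) (L = Mul(Rational(-1, 2), Add(Mul(Rational(1, 2), Pow(83, -1)), Mul(-26, Pow(17, -1)))) = Mul(Rational(-1, 2), Add(Mul(Rational(1, 2), Rational(1, 83)), Mul(-26, Rational(1, 17)))) = Mul(Rational(-1, 2), Add(Rational(1, 166), Rational(-26, 17))) = Mul(Rational(-1, 2), Rational(-4299, 2822)) = Rational(4299, 5644) ≈ 0.76169)
Z = Rational(-8, 3) (Z = Add(Rational(-1, 3), Mul(Rational(1, 6), Mul(2, -7))) = Add(Rational(-1, 3), Mul(Rational(1, 6), -14)) = Add(Rational(-1, 3), Rational(-7, 3)) = Rational(-8, 3) ≈ -2.6667)
Add(75, Mul(-1, Mul(Add(Z, L), Pow(Add(-48, -160), -1)))) = Add(75, Mul(-1, Mul(Add(Rational(-8, 3), Rational(4299, 5644)), Pow(Add(-48, -160), -1)))) = Add(75, Mul(-1, Mul(Rational(-32255, 16932), Pow(-208, -1)))) = Add(75, Mul(-1, Mul(Rational(-32255, 16932), Rational(-1, 208)))) = Add(75, Mul(-1, Rational(32255, 3521856))) = Add(75, Rational(-32255, 3521856)) = Rational(264106945, 3521856)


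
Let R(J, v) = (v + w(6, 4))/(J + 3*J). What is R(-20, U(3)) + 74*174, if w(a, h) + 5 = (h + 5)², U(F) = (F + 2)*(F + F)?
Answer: 514987/40 ≈ 12875.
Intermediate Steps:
U(F) = 2*F*(2 + F) (U(F) = (2 + F)*(2*F) = 2*F*(2 + F))
w(a, h) = -5 + (5 + h)² (w(a, h) = -5 + (h + 5)² = -5 + (5 + h)²)
R(J, v) = (76 + v)/(4*J) (R(J, v) = (v + (-5 + (5 + 4)²))/(J + 3*J) = (v + (-5 + 9²))/((4*J)) = (v + (-5 + 81))*(1/(4*J)) = (v + 76)*(1/(4*J)) = (76 + v)*(1/(4*J)) = (76 + v)/(4*J))
R(-20, U(3)) + 74*174 = (¼)*(76 + 2*3*(2 + 3))/(-20) + 74*174 = (¼)*(-1/20)*(76 + 2*3*5) + 12876 = (¼)*(-1/20)*(76 + 30) + 12876 = (¼)*(-1/20)*106 + 12876 = -53/40 + 12876 = 514987/40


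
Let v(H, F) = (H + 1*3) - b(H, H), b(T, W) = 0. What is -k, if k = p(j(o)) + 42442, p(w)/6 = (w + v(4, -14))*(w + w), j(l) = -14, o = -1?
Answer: -43618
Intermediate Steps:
v(H, F) = 3 + H (v(H, F) = (H + 1*3) - 1*0 = (H + 3) + 0 = (3 + H) + 0 = 3 + H)
p(w) = 12*w*(7 + w) (p(w) = 6*((w + (3 + 4))*(w + w)) = 6*((w + 7)*(2*w)) = 6*((7 + w)*(2*w)) = 6*(2*w*(7 + w)) = 12*w*(7 + w))
k = 43618 (k = 12*(-14)*(7 - 14) + 42442 = 12*(-14)*(-7) + 42442 = 1176 + 42442 = 43618)
-k = -1*43618 = -43618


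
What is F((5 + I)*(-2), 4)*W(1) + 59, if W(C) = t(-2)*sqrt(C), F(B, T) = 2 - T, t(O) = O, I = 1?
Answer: 63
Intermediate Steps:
W(C) = -2*sqrt(C)
F((5 + I)*(-2), 4)*W(1) + 59 = (2 - 1*4)*(-2*sqrt(1)) + 59 = (2 - 4)*(-2*1) + 59 = -2*(-2) + 59 = 4 + 59 = 63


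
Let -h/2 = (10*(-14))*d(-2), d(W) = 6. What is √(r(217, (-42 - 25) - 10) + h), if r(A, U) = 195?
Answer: 25*√3 ≈ 43.301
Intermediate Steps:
h = 1680 (h = -2*10*(-14)*6 = -(-280)*6 = -2*(-840) = 1680)
√(r(217, (-42 - 25) - 10) + h) = √(195 + 1680) = √1875 = 25*√3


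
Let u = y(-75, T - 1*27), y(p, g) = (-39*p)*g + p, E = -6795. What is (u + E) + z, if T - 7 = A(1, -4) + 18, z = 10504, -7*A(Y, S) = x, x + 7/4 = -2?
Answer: -18173/28 ≈ -649.04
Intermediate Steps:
x = -15/4 (x = -7/4 - 2 = -15/4 ≈ -3.7500)
A(Y, S) = 15/28 (A(Y, S) = -⅐*(-15/4) = 15/28)
T = 715/28 (T = 7 + (15/28 + 18) = 7 + 519/28 = 715/28 ≈ 25.536)
y(p, g) = p - 39*g*p (y(p, g) = -39*g*p + p = p - 39*g*p)
u = -122025/28 (u = -75*(1 - 39*(715/28 - 1*27)) = -75*(1 - 39*(715/28 - 27)) = -75*(1 - 39*(-41/28)) = -75*(1 + 1599/28) = -75*1627/28 = -122025/28 ≈ -4358.0)
(u + E) + z = (-122025/28 - 6795) + 10504 = -312285/28 + 10504 = -18173/28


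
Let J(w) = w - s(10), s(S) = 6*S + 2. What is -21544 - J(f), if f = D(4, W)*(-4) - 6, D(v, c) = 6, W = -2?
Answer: -21452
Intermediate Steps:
s(S) = 2 + 6*S
f = -30 (f = 6*(-4) - 6 = -24 - 6 = -30)
J(w) = -62 + w (J(w) = w - (2 + 6*10) = w - (2 + 60) = w - 1*62 = w - 62 = -62 + w)
-21544 - J(f) = -21544 - (-62 - 30) = -21544 - 1*(-92) = -21544 + 92 = -21452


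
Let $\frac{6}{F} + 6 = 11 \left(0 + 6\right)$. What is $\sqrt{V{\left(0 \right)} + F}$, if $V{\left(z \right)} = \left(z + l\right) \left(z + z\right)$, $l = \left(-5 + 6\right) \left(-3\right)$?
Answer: $\frac{\sqrt{10}}{10} \approx 0.31623$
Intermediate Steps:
$l = -3$ ($l = 1 \left(-3\right) = -3$)
$F = \frac{1}{10}$ ($F = \frac{6}{-6 + 11 \left(0 + 6\right)} = \frac{6}{-6 + 11 \cdot 6} = \frac{6}{-6 + 66} = \frac{6}{60} = 6 \cdot \frac{1}{60} = \frac{1}{10} \approx 0.1$)
$V{\left(z \right)} = 2 z \left(-3 + z\right)$ ($V{\left(z \right)} = \left(z - 3\right) \left(z + z\right) = \left(-3 + z\right) 2 z = 2 z \left(-3 + z\right)$)
$\sqrt{V{\left(0 \right)} + F} = \sqrt{2 \cdot 0 \left(-3 + 0\right) + \frac{1}{10}} = \sqrt{2 \cdot 0 \left(-3\right) + \frac{1}{10}} = \sqrt{0 + \frac{1}{10}} = \sqrt{\frac{1}{10}} = \frac{\sqrt{10}}{10}$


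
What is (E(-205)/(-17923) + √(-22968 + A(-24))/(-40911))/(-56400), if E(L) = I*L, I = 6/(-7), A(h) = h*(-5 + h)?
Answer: 41/235866680 + I*√87/144211275 ≈ 1.7383e-7 + 6.4679e-8*I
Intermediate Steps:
I = -6/7 (I = 6*(-⅐) = -6/7 ≈ -0.85714)
E(L) = -6*L/7
(E(-205)/(-17923) + √(-22968 + A(-24))/(-40911))/(-56400) = (-6/7*(-205)/(-17923) + √(-22968 - 24*(-5 - 24))/(-40911))/(-56400) = ((1230/7)*(-1/17923) + √(-22968 - 24*(-29))*(-1/40911))*(-1/56400) = (-1230/125461 + √(-22968 + 696)*(-1/40911))*(-1/56400) = (-1230/125461 + √(-22272)*(-1/40911))*(-1/56400) = (-1230/125461 + (16*I*√87)*(-1/40911))*(-1/56400) = (-1230/125461 - 16*I*√87/40911)*(-1/56400) = 41/235866680 + I*√87/144211275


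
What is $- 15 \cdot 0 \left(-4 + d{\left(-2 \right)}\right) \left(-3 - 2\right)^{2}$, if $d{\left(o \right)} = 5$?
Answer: $0$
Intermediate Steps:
$- 15 \cdot 0 \left(-4 + d{\left(-2 \right)}\right) \left(-3 - 2\right)^{2} = - 15 \cdot 0 \left(-4 + 5\right) \left(-3 - 2\right)^{2} = - 15 \cdot 0 \cdot 1 \left(-5\right)^{2} = \left(-15\right) 0 \cdot 25 = 0 \cdot 25 = 0$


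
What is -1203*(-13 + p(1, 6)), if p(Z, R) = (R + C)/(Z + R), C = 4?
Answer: 97443/7 ≈ 13920.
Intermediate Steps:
p(Z, R) = (4 + R)/(R + Z) (p(Z, R) = (R + 4)/(Z + R) = (4 + R)/(R + Z))
-1203*(-13 + p(1, 6)) = -1203*(-13 + (4 + 6)/(6 + 1)) = -1203*(-13 + 10/7) = -1203*(-81/7) = 97443/7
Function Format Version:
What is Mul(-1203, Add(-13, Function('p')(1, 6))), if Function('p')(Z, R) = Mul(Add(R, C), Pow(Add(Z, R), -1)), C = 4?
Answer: Rational(97443, 7) ≈ 13920.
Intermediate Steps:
Function('p')(Z, R) = Mul(Pow(Add(R, Z), -1), Add(4, R)) (Function('p')(Z, R) = Mul(Add(R, 4), Pow(Add(Z, R), -1)) = Mul(Add(4, R), Pow(Add(R, Z), -1)) = Mul(Pow(Add(R, Z), -1), Add(4, R)))
Mul(-1203, Add(-13, Function('p')(1, 6))) = Mul(-1203, Add(-13, Mul(Pow(Add(6, 1), -1), Add(4, 6)))) = Mul(-1203, Add(-13, Mul(Pow(7, -1), 10))) = Mul(-1203, Add(-13, Mul(Rational(1, 7), 10))) = Mul(-1203, Add(-13, Rational(10, 7))) = Mul(-1203, Rational(-81, 7)) = Rational(97443, 7)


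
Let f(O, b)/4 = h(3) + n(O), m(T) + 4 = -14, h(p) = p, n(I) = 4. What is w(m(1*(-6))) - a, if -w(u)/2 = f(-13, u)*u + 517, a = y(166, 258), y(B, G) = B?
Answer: -192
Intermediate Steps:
m(T) = -18 (m(T) = -4 - 14 = -18)
a = 166
f(O, b) = 28 (f(O, b) = 4*(3 + 4) = 4*7 = 28)
w(u) = -1034 - 56*u (w(u) = -2*(28*u + 517) = -2*(517 + 28*u) = -1034 - 56*u)
w(m(1*(-6))) - a = (-1034 - 56*(-18)) - 1*166 = (-1034 + 1008) - 166 = -26 - 166 = -192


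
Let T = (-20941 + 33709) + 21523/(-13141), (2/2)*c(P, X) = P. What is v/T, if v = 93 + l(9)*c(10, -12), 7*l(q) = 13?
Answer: 10263121/1174339355 ≈ 0.0087395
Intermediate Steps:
c(P, X) = P
T = 167762765/13141 (T = 12768 + 21523*(-1/13141) = 12768 - 21523/13141 = 167762765/13141 ≈ 12766.)
l(q) = 13/7 (l(q) = (1/7)*13 = 13/7)
v = 781/7 (v = 93 + (13/7)*10 = 93 + 130/7 = 781/7 ≈ 111.57)
v/T = 781/(7*(167762765/13141)) = (781/7)*(13141/167762765) = 10263121/1174339355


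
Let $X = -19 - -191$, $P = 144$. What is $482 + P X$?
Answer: $25250$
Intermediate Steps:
$X = 172$ ($X = -19 + 191 = 172$)
$482 + P X = 482 + 144 \cdot 172 = 482 + 24768 = 25250$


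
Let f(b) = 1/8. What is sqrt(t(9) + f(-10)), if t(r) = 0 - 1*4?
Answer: I*sqrt(62)/4 ≈ 1.9685*I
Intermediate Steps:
f(b) = 1/8
t(r) = -4 (t(r) = 0 - 4 = -4)
sqrt(t(9) + f(-10)) = sqrt(-4 + 1/8) = sqrt(-31/8) = I*sqrt(62)/4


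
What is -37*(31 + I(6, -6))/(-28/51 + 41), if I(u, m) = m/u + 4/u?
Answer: -57868/2063 ≈ -28.050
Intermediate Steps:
I(u, m) = 4/u + m/u
-37*(31 + I(6, -6))/(-28/51 + 41) = -37*(31 + (4 - 6)/6)/(-28/51 + 41) = -37*(31 + (⅙)*(-2))/(-28*1/51 + 41) = -37*(31 - ⅓)/(-28/51 + 41) = -3404/(3*2063/51) = -3404*51/(3*2063) = -37*1564/2063 = -57868/2063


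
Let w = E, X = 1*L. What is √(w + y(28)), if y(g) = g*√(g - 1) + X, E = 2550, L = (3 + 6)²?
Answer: √(2631 + 84*√3) ≈ 52.692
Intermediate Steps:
L = 81 (L = 9² = 81)
X = 81 (X = 1*81 = 81)
w = 2550
y(g) = 81 + g*√(-1 + g) (y(g) = g*√(g - 1) + 81 = g*√(-1 + g) + 81 = 81 + g*√(-1 + g))
√(w + y(28)) = √(2550 + (81 + 28*√(-1 + 28))) = √(2550 + (81 + 28*√27)) = √(2550 + (81 + 28*(3*√3))) = √(2550 + (81 + 84*√3)) = √(2631 + 84*√3)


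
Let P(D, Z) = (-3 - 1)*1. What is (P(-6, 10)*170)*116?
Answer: -78880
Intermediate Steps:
P(D, Z) = -4 (P(D, Z) = -4*1 = -4)
(P(-6, 10)*170)*116 = -4*170*116 = -680*116 = -78880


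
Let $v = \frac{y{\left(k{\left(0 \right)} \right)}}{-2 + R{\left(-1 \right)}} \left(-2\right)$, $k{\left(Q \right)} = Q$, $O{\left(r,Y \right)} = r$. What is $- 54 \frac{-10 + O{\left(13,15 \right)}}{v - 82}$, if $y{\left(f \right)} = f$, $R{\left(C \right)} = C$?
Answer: $\frac{81}{41} \approx 1.9756$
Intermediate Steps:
$v = 0$ ($v = \frac{0}{-2 - 1} \left(-2\right) = \frac{0}{-3} \left(-2\right) = 0 \left(- \frac{1}{3}\right) \left(-2\right) = 0 \left(-2\right) = 0$)
$- 54 \frac{-10 + O{\left(13,15 \right)}}{v - 82} = - 54 \frac{-10 + 13}{0 - 82} = - 54 \frac{3}{-82} = - 54 \cdot 3 \left(- \frac{1}{82}\right) = \left(-54\right) \left(- \frac{3}{82}\right) = \frac{81}{41}$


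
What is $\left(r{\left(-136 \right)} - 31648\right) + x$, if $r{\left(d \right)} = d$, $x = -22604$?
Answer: $-54388$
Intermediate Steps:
$\left(r{\left(-136 \right)} - 31648\right) + x = \left(-136 - 31648\right) - 22604 = -31784 - 22604 = -54388$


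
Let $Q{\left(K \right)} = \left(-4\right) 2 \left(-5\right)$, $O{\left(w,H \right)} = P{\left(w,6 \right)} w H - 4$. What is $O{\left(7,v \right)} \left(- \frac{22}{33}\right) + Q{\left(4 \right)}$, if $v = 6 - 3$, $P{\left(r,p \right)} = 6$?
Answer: $- \frac{124}{3} \approx -41.333$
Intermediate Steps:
$v = 3$ ($v = 6 - 3 = 3$)
$O{\left(w,H \right)} = -4 + 6 H w$ ($O{\left(w,H \right)} = 6 w H - 4 = 6 H w - 4 = -4 + 6 H w$)
$Q{\left(K \right)} = 40$ ($Q{\left(K \right)} = \left(-8\right) \left(-5\right) = 40$)
$O{\left(7,v \right)} \left(- \frac{22}{33}\right) + Q{\left(4 \right)} = \left(-4 + 6 \cdot 3 \cdot 7\right) \left(- \frac{22}{33}\right) + 40 = \left(-4 + 126\right) \left(\left(-22\right) \frac{1}{33}\right) + 40 = 122 \left(- \frac{2}{3}\right) + 40 = - \frac{244}{3} + 40 = - \frac{124}{3}$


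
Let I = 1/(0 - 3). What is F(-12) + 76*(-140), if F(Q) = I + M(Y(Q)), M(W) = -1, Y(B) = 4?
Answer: -31924/3 ≈ -10641.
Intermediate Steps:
I = -1/3 (I = 1/(-3) = -1/3 ≈ -0.33333)
F(Q) = -4/3 (F(Q) = -1/3 - 1 = -4/3)
F(-12) + 76*(-140) = -4/3 + 76*(-140) = -4/3 - 10640 = -31924/3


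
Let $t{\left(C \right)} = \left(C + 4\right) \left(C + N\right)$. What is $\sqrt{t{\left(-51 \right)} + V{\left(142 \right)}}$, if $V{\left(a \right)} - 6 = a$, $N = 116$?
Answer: $3 i \sqrt{323} \approx 53.917 i$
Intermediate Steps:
$V{\left(a \right)} = 6 + a$
$t{\left(C \right)} = \left(4 + C\right) \left(116 + C\right)$ ($t{\left(C \right)} = \left(C + 4\right) \left(C + 116\right) = \left(4 + C\right) \left(116 + C\right)$)
$\sqrt{t{\left(-51 \right)} + V{\left(142 \right)}} = \sqrt{\left(464 + \left(-51\right)^{2} + 120 \left(-51\right)\right) + \left(6 + 142\right)} = \sqrt{\left(464 + 2601 - 6120\right) + 148} = \sqrt{-3055 + 148} = \sqrt{-2907} = 3 i \sqrt{323}$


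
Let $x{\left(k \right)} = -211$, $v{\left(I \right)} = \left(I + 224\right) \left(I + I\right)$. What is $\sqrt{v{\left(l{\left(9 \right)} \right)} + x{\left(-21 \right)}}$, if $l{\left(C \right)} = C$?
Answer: $\sqrt{3983} \approx 63.111$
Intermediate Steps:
$v{\left(I \right)} = 2 I \left(224 + I\right)$ ($v{\left(I \right)} = \left(224 + I\right) 2 I = 2 I \left(224 + I\right)$)
$\sqrt{v{\left(l{\left(9 \right)} \right)} + x{\left(-21 \right)}} = \sqrt{2 \cdot 9 \left(224 + 9\right) - 211} = \sqrt{2 \cdot 9 \cdot 233 - 211} = \sqrt{4194 - 211} = \sqrt{3983}$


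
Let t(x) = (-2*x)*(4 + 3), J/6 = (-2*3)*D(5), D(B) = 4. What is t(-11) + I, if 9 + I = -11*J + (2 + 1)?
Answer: 1732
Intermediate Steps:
J = -144 (J = 6*(-2*3*4) = 6*(-6*4) = 6*(-24) = -144)
I = 1578 (I = -9 + (-11*(-144) + (2 + 1)) = -9 + (1584 + 3) = -9 + 1587 = 1578)
t(x) = -14*x (t(x) = -2*x*7 = -14*x)
t(-11) + I = -14*(-11) + 1578 = 154 + 1578 = 1732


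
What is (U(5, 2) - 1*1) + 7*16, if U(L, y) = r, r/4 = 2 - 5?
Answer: 99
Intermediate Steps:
r = -12 (r = 4*(2 - 5) = 4*(-3) = -12)
U(L, y) = -12
(U(5, 2) - 1*1) + 7*16 = (-12 - 1*1) + 7*16 = (-12 - 1) + 112 = -13 + 112 = 99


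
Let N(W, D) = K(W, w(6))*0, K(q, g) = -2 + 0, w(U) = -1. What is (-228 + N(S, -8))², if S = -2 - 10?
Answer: 51984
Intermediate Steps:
S = -12
K(q, g) = -2
N(W, D) = 0 (N(W, D) = -2*0 = 0)
(-228 + N(S, -8))² = (-228 + 0)² = (-228)² = 51984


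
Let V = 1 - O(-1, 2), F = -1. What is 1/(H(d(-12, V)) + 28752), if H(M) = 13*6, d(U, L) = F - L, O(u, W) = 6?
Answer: 1/28830 ≈ 3.4686e-5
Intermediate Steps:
V = -5 (V = 1 - 1*6 = 1 - 6 = -5)
d(U, L) = -1 - L
H(M) = 78
1/(H(d(-12, V)) + 28752) = 1/(78 + 28752) = 1/28830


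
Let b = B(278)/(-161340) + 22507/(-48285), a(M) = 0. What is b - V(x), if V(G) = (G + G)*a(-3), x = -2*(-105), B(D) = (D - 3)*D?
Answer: -244088921/259676730 ≈ -0.93997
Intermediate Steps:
B(D) = D*(-3 + D) (B(D) = (-3 + D)*D = D*(-3 + D))
x = 210
V(G) = 0 (V(G) = (G + G)*0 = (2*G)*0 = 0)
b = -244088921/259676730 (b = (278*(-3 + 278))/(-161340) + 22507/(-48285) = (278*275)*(-1/161340) + 22507*(-1/48285) = 76450*(-1/161340) - 22507/48285 = -7645/16134 - 22507/48285 = -244088921/259676730 ≈ -0.93997)
b - V(x) = -244088921/259676730 - 1*0 = -244088921/259676730 + 0 = -244088921/259676730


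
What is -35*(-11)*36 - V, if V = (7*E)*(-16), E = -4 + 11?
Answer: 14644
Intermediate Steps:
E = 7
V = -784 (V = (7*7)*(-16) = 49*(-16) = -784)
-35*(-11)*36 - V = -35*(-11)*36 - 1*(-784) = 385*36 + 784 = 13860 + 784 = 14644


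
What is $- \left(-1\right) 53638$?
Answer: $53638$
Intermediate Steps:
$- \left(-1\right) 53638 = \left(-1\right) \left(-53638\right) = 53638$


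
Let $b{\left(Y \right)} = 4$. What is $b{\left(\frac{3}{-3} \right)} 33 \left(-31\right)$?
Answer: $-4092$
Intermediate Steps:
$b{\left(\frac{3}{-3} \right)} 33 \left(-31\right) = 4 \cdot 33 \left(-31\right) = 132 \left(-31\right) = -4092$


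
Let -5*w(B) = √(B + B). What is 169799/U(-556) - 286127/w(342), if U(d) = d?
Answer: -169799/556 + 1430635*√19/114 ≈ 54396.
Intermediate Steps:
w(B) = -√2*√B/5 (w(B) = -√(B + B)/5 = -√2*√B/5)
169799/U(-556) - 286127/w(342) = 169799/(-556) - 286127*(-5*√19/114) = 169799*(-1/556) - 286127*(-5*√19/114) = -169799/556 - 286127*(-5*√19/114) = -169799/556 - (-1430635)*√19/114 = -169799/556 + 1430635*√19/114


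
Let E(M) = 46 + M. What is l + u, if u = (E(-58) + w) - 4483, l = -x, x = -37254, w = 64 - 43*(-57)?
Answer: 35274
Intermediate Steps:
w = 2515 (w = 64 + 2451 = 2515)
l = 37254 (l = -1*(-37254) = 37254)
u = -1980 (u = ((46 - 58) + 2515) - 4483 = (-12 + 2515) - 4483 = 2503 - 4483 = -1980)
l + u = 37254 - 1980 = 35274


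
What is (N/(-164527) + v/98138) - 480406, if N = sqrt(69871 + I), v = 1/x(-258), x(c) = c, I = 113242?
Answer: -12163689679225/25319604 - 7*sqrt(3737)/164527 ≈ -4.8041e+5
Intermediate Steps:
v = -1/258 (v = 1/(-258) = -1/258 ≈ -0.0038760)
N = 7*sqrt(3737) (N = sqrt(69871 + 113242) = sqrt(183113) = 7*sqrt(3737) ≈ 427.92)
(N/(-164527) + v/98138) - 480406 = ((7*sqrt(3737))/(-164527) - 1/258/98138) - 480406 = ((7*sqrt(3737))*(-1/164527) - 1/258*1/98138) - 480406 = (-7*sqrt(3737)/164527 - 1/25319604) - 480406 = (-1/25319604 - 7*sqrt(3737)/164527) - 480406 = -12163689679225/25319604 - 7*sqrt(3737)/164527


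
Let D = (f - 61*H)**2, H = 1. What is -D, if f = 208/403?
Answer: -3515625/961 ≈ -3658.3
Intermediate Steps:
f = 16/31 (f = 208*(1/403) = 16/31 ≈ 0.51613)
D = 3515625/961 (D = (16/31 - 61*1)**2 = (16/31 - 61)**2 = (-1875/31)**2 = 3515625/961 ≈ 3658.3)
-D = -1*3515625/961 = -3515625/961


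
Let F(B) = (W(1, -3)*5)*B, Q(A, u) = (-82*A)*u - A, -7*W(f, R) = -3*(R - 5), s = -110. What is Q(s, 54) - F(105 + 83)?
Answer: 3432890/7 ≈ 4.9041e+5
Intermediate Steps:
W(f, R) = -15/7 + 3*R/7 (W(f, R) = -(-3)*(R - 5)/7 = -(-3)*(-5 + R)/7 = -(15 - 3*R)/7 = -15/7 + 3*R/7)
Q(A, u) = -A - 82*A*u (Q(A, u) = -82*A*u - A = -A - 82*A*u)
F(B) = -120*B/7 (F(B) = ((-15/7 + (3/7)*(-3))*5)*B = ((-15/7 - 9/7)*5)*B = (-24/7*5)*B = -120*B/7)
Q(s, 54) - F(105 + 83) = -1*(-110)*(1 + 82*54) - (-120)*(105 + 83)/7 = -1*(-110)*(1 + 4428) - (-120)*188/7 = -1*(-110)*4429 - 1*(-22560/7) = 487190 + 22560/7 = 3432890/7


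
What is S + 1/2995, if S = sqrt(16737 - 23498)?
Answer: 1/2995 + I*sqrt(6761) ≈ 0.00033389 + 82.225*I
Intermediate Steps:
S = I*sqrt(6761) (S = sqrt(-6761) = I*sqrt(6761) ≈ 82.225*I)
S + 1/2995 = I*sqrt(6761) + 1/2995 = 1/2995 + I*sqrt(6761)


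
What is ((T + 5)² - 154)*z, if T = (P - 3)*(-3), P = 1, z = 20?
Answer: -660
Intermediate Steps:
T = 6 (T = (1 - 3)*(-3) = -2*(-3) = 6)
((T + 5)² - 154)*z = ((6 + 5)² - 154)*20 = (11² - 154)*20 = (121 - 154)*20 = -33*20 = -660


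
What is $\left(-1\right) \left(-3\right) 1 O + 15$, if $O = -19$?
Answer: $-42$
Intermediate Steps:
$\left(-1\right) \left(-3\right) 1 O + 15 = \left(-1\right) \left(-3\right) 1 \left(-19\right) + 15 = 3 \cdot 1 \left(-19\right) + 15 = 3 \left(-19\right) + 15 = -57 + 15 = -42$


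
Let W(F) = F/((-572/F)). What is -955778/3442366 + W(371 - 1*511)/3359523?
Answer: -229591943230121/826876604226387 ≈ -0.27766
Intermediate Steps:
W(F) = -F²/572 (W(F) = F*(-F/572) = -F²/572)
-955778/3442366 + W(371 - 1*511)/3359523 = -955778/3442366 - (371 - 1*511)²/572/3359523 = -955778*1/3442366 - (371 - 511)²/572*(1/3359523) = -477889/1721183 - 1/572*(-140)²*(1/3359523) = -477889/1721183 - 1/572*19600*(1/3359523) = -477889/1721183 - 4900/143*1/3359523 = -477889/1721183 - 4900/480411789 = -229591943230121/826876604226387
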